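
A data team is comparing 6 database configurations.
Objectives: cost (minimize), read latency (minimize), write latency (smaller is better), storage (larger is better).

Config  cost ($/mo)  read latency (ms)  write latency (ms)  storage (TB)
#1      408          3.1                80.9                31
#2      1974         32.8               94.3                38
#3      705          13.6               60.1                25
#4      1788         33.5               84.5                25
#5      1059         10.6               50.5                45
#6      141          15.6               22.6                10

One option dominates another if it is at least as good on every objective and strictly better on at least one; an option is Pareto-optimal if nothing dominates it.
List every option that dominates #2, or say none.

#5: cost 1059≤1974, read latency 10.6≤32.8, write latency 50.5≤94.3, storage 45≥38 — dominates #2.
Others (#1, #3, #4, #6) are each worse than #2 on at least one objective.

#5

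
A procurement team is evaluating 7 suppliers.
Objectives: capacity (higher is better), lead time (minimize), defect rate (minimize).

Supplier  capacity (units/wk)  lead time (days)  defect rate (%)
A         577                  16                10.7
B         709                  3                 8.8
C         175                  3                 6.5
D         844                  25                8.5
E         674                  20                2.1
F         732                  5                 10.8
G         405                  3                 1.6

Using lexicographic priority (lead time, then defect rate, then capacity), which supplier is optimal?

First minimize lead time: best is 3, kept {B, C, G}.
Then minimize defect rate: best is 1.6, kept {G}.

G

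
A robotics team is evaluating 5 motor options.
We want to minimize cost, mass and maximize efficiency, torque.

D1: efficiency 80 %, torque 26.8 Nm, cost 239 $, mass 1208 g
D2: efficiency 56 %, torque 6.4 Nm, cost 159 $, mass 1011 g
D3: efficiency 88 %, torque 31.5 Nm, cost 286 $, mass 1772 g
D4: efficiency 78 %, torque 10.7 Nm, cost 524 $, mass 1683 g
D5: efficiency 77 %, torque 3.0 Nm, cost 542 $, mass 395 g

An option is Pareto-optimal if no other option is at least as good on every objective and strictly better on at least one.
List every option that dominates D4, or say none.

D1: efficiency 80≥78, torque 26.8≥10.7, cost 239≤524, mass 1208≤1683 — dominates D4.
Others (D2, D3, D5) are each worse than D4 on at least one objective.

D1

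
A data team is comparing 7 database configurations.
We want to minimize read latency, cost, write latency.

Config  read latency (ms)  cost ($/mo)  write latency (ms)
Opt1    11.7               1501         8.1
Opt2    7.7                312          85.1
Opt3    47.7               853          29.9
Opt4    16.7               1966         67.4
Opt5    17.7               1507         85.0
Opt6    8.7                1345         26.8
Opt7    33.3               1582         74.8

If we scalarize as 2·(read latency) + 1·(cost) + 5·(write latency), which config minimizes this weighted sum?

Opt1: 2·11.7 + 1·1501 + 5·8.1 = 1564.9
Opt2: 2·7.7 + 1·312 + 5·85.1 = 752.9
Opt3: 2·47.7 + 1·853 + 5·29.9 = 1097.9
Opt4: 2·16.7 + 1·1966 + 5·67.4 = 2336.4
Opt5: 2·17.7 + 1·1507 + 5·85.0 = 1967.4
Opt6: 2·8.7 + 1·1345 + 5·26.8 = 1496.4
Opt7: 2·33.3 + 1·1582 + 5·74.8 = 2022.6
Lowest: Opt2 at 752.9.

Opt2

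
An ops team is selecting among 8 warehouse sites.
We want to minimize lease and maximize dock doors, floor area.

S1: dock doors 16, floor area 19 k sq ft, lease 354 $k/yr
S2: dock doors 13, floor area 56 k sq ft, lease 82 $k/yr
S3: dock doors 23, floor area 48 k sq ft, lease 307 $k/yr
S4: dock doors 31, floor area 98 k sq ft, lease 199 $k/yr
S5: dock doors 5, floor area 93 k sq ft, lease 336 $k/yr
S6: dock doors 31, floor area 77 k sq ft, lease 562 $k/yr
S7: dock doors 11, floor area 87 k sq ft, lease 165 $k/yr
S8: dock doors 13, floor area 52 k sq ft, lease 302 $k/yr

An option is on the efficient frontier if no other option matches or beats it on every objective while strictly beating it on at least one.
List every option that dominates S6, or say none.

S4: dock doors 31≥31, floor area 98≥77, lease 199≤562 — dominates S6.
Others (S1, S2, S3, S5, S7, S8) are each worse than S6 on at least one objective.

S4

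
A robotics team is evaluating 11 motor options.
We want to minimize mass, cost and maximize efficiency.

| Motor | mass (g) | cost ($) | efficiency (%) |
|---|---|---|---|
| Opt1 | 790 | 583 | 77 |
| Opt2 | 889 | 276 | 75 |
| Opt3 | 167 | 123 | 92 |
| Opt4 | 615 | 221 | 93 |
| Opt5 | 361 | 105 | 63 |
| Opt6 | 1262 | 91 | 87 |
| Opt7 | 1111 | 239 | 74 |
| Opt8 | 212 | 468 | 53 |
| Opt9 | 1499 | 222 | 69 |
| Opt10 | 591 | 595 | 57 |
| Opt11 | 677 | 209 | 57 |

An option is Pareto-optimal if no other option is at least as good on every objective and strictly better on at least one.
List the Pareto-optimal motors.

Opt3, Opt4, Opt5, Opt6

Opt1: dominated by Opt3 (mass 167≤790, cost 123≤583, efficiency 92≥77).
Opt2: dominated by Opt3 (mass 167≤889, cost 123≤276, efficiency 92≥75).
Opt3: not dominated (best mass).
Opt4: not dominated (best efficiency).
Opt5: not dominated.
Opt6: not dominated (best cost).
Opt7: dominated by Opt3 (mass 167≤1111, cost 123≤239, efficiency 92≥74).
Opt8: dominated by Opt3 (mass 167≤212, cost 123≤468, efficiency 92≥53).
Opt9: dominated by Opt3 (mass 167≤1499, cost 123≤222, efficiency 92≥69).
Opt10: dominated by Opt3 (mass 167≤591, cost 123≤595, efficiency 92≥57).
Opt11: dominated by Opt3 (mass 167≤677, cost 123≤209, efficiency 92≥57).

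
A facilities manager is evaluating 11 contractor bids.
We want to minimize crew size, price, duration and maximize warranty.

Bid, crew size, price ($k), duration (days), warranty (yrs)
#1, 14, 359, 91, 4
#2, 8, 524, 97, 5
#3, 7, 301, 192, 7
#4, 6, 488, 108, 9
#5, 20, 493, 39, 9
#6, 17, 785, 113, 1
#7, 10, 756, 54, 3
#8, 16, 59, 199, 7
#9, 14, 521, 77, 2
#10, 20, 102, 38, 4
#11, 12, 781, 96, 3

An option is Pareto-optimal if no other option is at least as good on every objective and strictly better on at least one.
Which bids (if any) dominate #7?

#1: worse on crew size (14 vs 10).
#2: worse on duration (97 vs 54).
#3: worse on duration (192 vs 54).
#4: worse on duration (108 vs 54).
#5: worse on crew size (20 vs 10).
#6: worse on crew size (17 vs 10).
#8: worse on crew size (16 vs 10).
#9: worse on crew size (14 vs 10).
#10: worse on crew size (20 vs 10).
#11: worse on crew size (12 vs 10).
No option dominates #7.

none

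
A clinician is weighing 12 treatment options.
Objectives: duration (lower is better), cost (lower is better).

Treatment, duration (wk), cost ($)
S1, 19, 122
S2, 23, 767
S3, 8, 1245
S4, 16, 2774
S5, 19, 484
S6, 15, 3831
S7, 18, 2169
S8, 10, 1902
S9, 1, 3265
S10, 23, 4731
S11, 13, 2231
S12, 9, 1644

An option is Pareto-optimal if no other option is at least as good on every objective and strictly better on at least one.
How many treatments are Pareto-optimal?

S1: not dominated (best cost).
S2: dominated by S1 (duration 19≤23, cost 122≤767).
S3: not dominated.
S4: dominated by S3 (duration 8≤16, cost 1245≤2774).
S5: dominated by S1 (duration 19≤19, cost 122≤484).
S6: dominated by S3 (duration 8≤15, cost 1245≤3831).
S7: dominated by S3 (duration 8≤18, cost 1245≤2169).
S8: dominated by S3 (duration 8≤10, cost 1245≤1902).
S9: not dominated (best duration).
S10: dominated by S1 (duration 19≤23, cost 122≤4731).
S11: dominated by S3 (duration 8≤13, cost 1245≤2231).
S12: dominated by S3 (duration 8≤9, cost 1245≤1644).
Pareto-optimal: S1, S3, S9 → 3.

3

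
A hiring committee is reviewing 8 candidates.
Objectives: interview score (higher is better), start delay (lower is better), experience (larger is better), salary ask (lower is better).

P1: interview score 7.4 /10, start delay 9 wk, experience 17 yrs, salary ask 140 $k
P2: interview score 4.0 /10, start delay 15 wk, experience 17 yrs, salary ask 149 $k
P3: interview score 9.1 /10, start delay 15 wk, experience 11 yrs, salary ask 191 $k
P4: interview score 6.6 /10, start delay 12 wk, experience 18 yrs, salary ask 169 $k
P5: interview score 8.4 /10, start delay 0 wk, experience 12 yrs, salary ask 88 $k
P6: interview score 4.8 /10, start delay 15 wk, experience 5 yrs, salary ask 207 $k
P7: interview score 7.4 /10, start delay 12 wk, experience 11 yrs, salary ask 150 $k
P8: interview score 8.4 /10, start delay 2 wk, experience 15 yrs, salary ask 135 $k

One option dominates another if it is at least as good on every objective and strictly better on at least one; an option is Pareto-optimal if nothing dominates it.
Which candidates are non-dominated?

P1: not dominated.
P2: dominated by P1 (interview score 7.4≥4.0, start delay 9≤15, experience 17≥17, salary ask 140≤149).
P3: not dominated (best interview score).
P4: not dominated (best experience).
P5: not dominated (best start delay).
P6: dominated by P1 (interview score 7.4≥4.8, start delay 9≤15, experience 17≥5, salary ask 140≤207).
P7: dominated by P1 (interview score 7.4≥7.4, start delay 9≤12, experience 17≥11, salary ask 140≤150).
P8: not dominated.

P1, P3, P4, P5, P8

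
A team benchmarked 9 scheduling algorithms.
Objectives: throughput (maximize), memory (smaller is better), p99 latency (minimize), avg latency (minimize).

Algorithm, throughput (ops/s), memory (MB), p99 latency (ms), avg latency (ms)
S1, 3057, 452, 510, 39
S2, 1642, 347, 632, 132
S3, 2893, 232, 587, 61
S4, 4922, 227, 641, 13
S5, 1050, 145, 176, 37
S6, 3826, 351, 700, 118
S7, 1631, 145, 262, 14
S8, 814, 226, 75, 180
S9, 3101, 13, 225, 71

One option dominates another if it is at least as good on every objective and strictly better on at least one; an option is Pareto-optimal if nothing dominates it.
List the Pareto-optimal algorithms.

S1, S3, S4, S5, S7, S8, S9

S1: not dominated.
S2: dominated by S3 (throughput 2893≥1642, memory 232≤347, p99 latency 587≤632, avg latency 61≤132).
S3: not dominated.
S4: not dominated (best throughput).
S5: not dominated.
S6: dominated by S4 (throughput 4922≥3826, memory 227≤351, p99 latency 641≤700, avg latency 13≤118).
S7: not dominated.
S8: not dominated (best p99 latency).
S9: not dominated (best memory).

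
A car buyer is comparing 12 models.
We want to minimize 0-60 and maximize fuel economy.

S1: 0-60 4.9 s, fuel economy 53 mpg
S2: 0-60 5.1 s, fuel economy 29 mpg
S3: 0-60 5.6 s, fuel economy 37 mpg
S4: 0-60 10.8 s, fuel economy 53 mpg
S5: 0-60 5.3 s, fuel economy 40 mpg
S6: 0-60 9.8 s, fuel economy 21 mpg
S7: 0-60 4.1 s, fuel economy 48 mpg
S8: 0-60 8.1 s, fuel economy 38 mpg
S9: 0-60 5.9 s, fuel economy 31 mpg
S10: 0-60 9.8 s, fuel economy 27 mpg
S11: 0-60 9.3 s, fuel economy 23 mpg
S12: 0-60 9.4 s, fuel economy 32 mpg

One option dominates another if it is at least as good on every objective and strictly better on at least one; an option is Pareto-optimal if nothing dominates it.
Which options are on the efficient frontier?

S1: not dominated.
S2: dominated by S1 (0-60 4.9≤5.1, fuel economy 53≥29).
S3: dominated by S1 (0-60 4.9≤5.6, fuel economy 53≥37).
S4: dominated by S1 (0-60 4.9≤10.8, fuel economy 53≥53).
S5: dominated by S1 (0-60 4.9≤5.3, fuel economy 53≥40).
S6: dominated by S1 (0-60 4.9≤9.8, fuel economy 53≥21).
S7: not dominated (best 0-60).
S8: dominated by S1 (0-60 4.9≤8.1, fuel economy 53≥38).
S9: dominated by S1 (0-60 4.9≤5.9, fuel economy 53≥31).
S10: dominated by S1 (0-60 4.9≤9.8, fuel economy 53≥27).
S11: dominated by S1 (0-60 4.9≤9.3, fuel economy 53≥23).
S12: dominated by S1 (0-60 4.9≤9.4, fuel economy 53≥32).

S1, S7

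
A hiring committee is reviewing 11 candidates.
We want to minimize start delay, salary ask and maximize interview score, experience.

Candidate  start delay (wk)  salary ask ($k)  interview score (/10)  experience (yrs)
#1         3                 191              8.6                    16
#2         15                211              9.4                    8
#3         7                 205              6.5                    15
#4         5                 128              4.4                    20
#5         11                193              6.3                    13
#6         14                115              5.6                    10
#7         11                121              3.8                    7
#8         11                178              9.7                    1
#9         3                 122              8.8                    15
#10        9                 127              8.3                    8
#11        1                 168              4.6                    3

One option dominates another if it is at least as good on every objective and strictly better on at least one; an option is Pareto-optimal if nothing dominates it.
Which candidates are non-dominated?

#1, #2, #4, #6, #7, #8, #9, #11

#1: not dominated.
#2: not dominated.
#3: dominated by #1 (start delay 3≤7, salary ask 191≤205, interview score 8.6≥6.5, experience 16≥15).
#4: not dominated (best experience).
#5: dominated by #1 (start delay 3≤11, salary ask 191≤193, interview score 8.6≥6.3, experience 16≥13).
#6: not dominated (best salary ask).
#7: not dominated.
#8: not dominated (best interview score).
#9: not dominated.
#10: dominated by #9 (start delay 3≤9, salary ask 122≤127, interview score 8.8≥8.3, experience 15≥8).
#11: not dominated (best start delay).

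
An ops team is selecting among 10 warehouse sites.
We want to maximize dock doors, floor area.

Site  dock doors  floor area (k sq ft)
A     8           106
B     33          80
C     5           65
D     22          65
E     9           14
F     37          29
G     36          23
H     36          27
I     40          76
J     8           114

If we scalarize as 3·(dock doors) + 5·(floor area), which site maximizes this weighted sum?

J

A: 3·8 + 5·106 = 554
B: 3·33 + 5·80 = 499
C: 3·5 + 5·65 = 340
D: 3·22 + 5·65 = 391
E: 3·9 + 5·14 = 97
F: 3·37 + 5·29 = 256
G: 3·36 + 5·23 = 223
H: 3·36 + 5·27 = 243
I: 3·40 + 5·76 = 500
J: 3·8 + 5·114 = 594
Highest: J at 594.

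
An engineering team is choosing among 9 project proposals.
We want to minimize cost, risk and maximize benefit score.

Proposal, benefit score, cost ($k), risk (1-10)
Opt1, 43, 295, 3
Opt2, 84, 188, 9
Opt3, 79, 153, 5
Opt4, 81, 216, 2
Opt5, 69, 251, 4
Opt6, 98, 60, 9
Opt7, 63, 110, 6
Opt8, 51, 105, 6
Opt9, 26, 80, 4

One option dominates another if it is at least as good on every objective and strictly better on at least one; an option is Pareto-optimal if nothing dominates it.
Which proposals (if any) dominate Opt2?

Opt6

Opt6: benefit score 98≥84, cost 60≤188, risk 9≤9 — dominates Opt2.
Others (Opt1, Opt3, Opt4, Opt5, Opt7, Opt8, Opt9) are each worse than Opt2 on at least one objective.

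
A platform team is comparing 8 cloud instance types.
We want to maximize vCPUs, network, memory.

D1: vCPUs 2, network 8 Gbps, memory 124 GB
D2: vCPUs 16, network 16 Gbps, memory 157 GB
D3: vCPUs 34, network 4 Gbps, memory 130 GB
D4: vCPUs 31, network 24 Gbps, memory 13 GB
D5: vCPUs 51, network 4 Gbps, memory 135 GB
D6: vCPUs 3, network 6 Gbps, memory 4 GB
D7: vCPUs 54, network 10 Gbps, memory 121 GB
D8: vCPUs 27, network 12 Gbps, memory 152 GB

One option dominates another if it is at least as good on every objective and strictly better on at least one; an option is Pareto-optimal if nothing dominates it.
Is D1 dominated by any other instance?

Yes

D2 vs D1: vCPUs 16≥2, network 16≥8, memory 157≥124 — D2 is at least as good on every objective and strictly better on at least one, so D2 dominates D1.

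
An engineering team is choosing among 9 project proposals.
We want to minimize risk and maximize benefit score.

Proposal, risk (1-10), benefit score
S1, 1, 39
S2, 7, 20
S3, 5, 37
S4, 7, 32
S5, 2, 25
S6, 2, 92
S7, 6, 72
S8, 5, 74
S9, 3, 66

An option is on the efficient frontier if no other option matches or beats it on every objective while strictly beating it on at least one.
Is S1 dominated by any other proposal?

No

S2: worse on risk (7 vs 1).
S3: worse on risk (5 vs 1).
S4: worse on risk (7 vs 1).
S5: worse on risk (2 vs 1).
S6: worse on risk (2 vs 1).
S7: worse on risk (6 vs 1).
S8: worse on risk (5 vs 1).
S9: worse on risk (3 vs 1).
No option is at least as good as S1 on every objective and strictly better on one.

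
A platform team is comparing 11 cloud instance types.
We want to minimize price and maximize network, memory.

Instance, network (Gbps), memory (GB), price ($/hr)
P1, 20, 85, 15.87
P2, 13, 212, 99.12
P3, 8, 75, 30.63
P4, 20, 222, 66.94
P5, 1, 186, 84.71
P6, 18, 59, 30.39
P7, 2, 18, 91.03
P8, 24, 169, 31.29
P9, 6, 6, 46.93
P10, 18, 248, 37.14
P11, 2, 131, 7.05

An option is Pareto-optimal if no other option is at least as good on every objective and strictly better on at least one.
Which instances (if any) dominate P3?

P1

P1: network 20≥8, memory 85≥75, price 15.87≤30.63 — dominates P3.
Others (P2, P4, P5, P6, P7, P8, P9, P10, P11) are each worse than P3 on at least one objective.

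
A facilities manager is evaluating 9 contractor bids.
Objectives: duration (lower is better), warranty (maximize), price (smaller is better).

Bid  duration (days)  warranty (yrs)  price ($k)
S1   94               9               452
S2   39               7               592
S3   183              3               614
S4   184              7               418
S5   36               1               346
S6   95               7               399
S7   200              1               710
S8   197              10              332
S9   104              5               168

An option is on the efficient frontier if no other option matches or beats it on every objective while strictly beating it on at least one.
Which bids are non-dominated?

S1: not dominated.
S2: not dominated.
S3: dominated by S1 (duration 94≤183, warranty 9≥3, price 452≤614).
S4: dominated by S6 (duration 95≤184, warranty 7≥7, price 399≤418).
S5: not dominated (best duration).
S6: not dominated.
S7: dominated by S1 (duration 94≤200, warranty 9≥1, price 452≤710).
S8: not dominated (best warranty).
S9: not dominated (best price).

S1, S2, S5, S6, S8, S9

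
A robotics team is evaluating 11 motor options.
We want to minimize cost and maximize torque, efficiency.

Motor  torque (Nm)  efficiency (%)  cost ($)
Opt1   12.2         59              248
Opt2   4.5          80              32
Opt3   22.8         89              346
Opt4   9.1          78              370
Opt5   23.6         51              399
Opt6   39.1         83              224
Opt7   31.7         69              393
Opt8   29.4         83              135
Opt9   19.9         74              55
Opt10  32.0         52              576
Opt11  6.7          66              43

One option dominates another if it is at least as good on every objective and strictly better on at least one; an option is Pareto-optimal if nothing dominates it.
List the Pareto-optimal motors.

Opt1: dominated by Opt6 (torque 39.1≥12.2, efficiency 83≥59, cost 224≤248).
Opt2: not dominated (best cost).
Opt3: not dominated (best efficiency).
Opt4: dominated by Opt3 (torque 22.8≥9.1, efficiency 89≥78, cost 346≤370).
Opt5: dominated by Opt6 (torque 39.1≥23.6, efficiency 83≥51, cost 224≤399).
Opt6: not dominated (best torque).
Opt7: dominated by Opt6 (torque 39.1≥31.7, efficiency 83≥69, cost 224≤393).
Opt8: not dominated.
Opt9: not dominated.
Opt10: dominated by Opt6 (torque 39.1≥32.0, efficiency 83≥52, cost 224≤576).
Opt11: not dominated.

Opt2, Opt3, Opt6, Opt8, Opt9, Opt11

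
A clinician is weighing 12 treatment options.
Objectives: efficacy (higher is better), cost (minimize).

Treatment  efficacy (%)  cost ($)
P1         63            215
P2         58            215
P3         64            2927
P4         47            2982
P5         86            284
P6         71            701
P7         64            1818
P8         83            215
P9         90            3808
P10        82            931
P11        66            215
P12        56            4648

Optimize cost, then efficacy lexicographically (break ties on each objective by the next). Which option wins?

First minimize cost: best is 215, kept {P1, P2, P8, P11}.
Then maximize efficacy: best is 83, kept {P8}.

P8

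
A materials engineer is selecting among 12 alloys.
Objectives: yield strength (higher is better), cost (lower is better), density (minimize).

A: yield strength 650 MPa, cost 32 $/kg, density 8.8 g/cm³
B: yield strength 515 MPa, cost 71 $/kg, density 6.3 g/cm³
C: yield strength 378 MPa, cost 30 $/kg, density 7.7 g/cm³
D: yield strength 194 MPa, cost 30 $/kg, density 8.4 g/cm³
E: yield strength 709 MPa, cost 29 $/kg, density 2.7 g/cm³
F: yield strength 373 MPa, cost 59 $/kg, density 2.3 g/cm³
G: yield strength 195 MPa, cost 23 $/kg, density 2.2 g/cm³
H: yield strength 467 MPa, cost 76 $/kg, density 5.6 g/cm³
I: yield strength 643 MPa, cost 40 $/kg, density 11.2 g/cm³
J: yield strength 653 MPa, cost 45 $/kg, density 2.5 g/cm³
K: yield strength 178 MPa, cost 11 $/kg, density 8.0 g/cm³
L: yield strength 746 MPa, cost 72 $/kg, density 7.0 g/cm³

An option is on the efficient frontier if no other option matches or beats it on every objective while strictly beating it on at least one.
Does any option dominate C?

Yes

E vs C: yield strength 709≥378, cost 29≤30, density 2.7≤7.7 — E is at least as good on every objective and strictly better on at least one, so E dominates C.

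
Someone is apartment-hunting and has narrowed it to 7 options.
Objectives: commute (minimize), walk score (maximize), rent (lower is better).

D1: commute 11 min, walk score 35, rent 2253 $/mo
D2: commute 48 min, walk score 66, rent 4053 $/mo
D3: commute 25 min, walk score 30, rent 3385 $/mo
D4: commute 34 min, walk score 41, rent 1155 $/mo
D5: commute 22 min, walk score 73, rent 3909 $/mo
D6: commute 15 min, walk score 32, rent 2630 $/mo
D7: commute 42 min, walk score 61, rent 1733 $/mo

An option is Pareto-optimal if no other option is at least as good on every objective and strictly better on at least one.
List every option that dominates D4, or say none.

D1: worse on walk score (35 vs 41).
D2: worse on commute (48 vs 34).
D3: worse on walk score (30 vs 41).
D5: worse on rent (3909 vs 1155).
D6: worse on walk score (32 vs 41).
D7: worse on commute (42 vs 34).
No option dominates D4.

none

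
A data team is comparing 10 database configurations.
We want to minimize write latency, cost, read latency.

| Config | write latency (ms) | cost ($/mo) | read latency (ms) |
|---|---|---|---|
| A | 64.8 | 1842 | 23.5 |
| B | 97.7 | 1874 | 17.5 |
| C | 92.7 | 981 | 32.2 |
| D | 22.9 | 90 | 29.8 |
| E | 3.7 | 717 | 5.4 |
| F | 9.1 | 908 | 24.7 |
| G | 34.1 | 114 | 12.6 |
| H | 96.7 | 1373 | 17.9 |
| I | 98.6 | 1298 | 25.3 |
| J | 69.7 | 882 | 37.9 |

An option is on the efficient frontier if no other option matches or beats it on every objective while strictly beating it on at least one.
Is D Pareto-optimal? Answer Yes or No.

A: worse on write latency (64.8 vs 22.9).
B: worse on write latency (97.7 vs 22.9).
C: worse on write latency (92.7 vs 22.9).
E: worse on cost (717 vs 90).
F: worse on cost (908 vs 90).
G: worse on write latency (34.1 vs 22.9).
H: worse on write latency (96.7 vs 22.9).
I: worse on write latency (98.6 vs 22.9).
J: worse on write latency (69.7 vs 22.9).
No option is at least as good as D on every objective and strictly better on one.

Yes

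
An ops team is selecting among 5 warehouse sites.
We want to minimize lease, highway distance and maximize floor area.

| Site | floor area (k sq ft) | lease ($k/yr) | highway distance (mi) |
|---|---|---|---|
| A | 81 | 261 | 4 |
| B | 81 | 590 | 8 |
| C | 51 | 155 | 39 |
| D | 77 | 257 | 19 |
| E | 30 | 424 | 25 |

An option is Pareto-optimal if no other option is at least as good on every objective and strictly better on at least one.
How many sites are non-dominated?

3

A: not dominated (best highway distance).
B: dominated by A (floor area 81≥81, lease 261≤590, highway distance 4≤8).
C: not dominated (best lease).
D: not dominated.
E: dominated by A (floor area 81≥30, lease 261≤424, highway distance 4≤25).
Pareto-optimal: A, C, D → 3.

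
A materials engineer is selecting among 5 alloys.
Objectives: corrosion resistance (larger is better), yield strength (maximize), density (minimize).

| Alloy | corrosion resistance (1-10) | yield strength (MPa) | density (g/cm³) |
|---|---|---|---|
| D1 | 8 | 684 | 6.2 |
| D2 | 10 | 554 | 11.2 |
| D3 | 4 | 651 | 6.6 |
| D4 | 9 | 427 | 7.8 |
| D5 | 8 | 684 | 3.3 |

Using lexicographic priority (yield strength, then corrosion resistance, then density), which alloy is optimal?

First maximize yield strength: best is 684, kept {D1, D5}.
Then maximize corrosion resistance: best is 8, kept {D1, D5}.
Then minimize density: best is 3.3, kept {D5}.

D5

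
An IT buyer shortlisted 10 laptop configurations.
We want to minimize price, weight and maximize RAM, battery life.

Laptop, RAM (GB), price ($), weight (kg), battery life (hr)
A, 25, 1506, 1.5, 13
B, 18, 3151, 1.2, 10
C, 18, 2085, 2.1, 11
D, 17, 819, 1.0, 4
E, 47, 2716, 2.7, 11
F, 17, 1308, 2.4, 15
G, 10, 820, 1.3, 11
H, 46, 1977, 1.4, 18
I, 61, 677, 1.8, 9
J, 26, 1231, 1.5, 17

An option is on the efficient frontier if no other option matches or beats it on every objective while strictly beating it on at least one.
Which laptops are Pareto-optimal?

A: dominated by J (RAM 26≥25, price 1231≤1506, weight 1.5≤1.5, battery life 17≥13).
B: not dominated.
C: dominated by A (RAM 25≥18, price 1506≤2085, weight 1.5≤2.1, battery life 13≥11).
D: not dominated (best weight).
E: not dominated.
F: dominated by J (RAM 26≥17, price 1231≤1308, weight 1.5≤2.4, battery life 17≥15).
G: not dominated.
H: not dominated (best battery life).
I: not dominated (best RAM).
J: not dominated.

B, D, E, G, H, I, J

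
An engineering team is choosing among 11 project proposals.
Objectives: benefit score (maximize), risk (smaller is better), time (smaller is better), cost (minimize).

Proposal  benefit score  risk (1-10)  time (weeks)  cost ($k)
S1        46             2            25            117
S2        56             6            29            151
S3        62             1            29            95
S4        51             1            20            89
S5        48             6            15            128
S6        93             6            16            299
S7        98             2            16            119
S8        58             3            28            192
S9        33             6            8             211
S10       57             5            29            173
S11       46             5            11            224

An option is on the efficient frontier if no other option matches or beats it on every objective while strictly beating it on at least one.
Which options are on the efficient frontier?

S3, S4, S5, S7, S9, S11

S1: dominated by S4 (benefit score 51≥46, risk 1≤2, time 20≤25, cost 89≤117).
S2: dominated by S3 (benefit score 62≥56, risk 1≤6, time 29≤29, cost 95≤151).
S3: not dominated.
S4: not dominated (best cost).
S5: not dominated.
S6: dominated by S7 (benefit score 98≥93, risk 2≤6, time 16≤16, cost 119≤299).
S7: not dominated (best benefit score).
S8: dominated by S7 (benefit score 98≥58, risk 2≤3, time 16≤28, cost 119≤192).
S9: not dominated (best time).
S10: dominated by S3 (benefit score 62≥57, risk 1≤5, time 29≤29, cost 95≤173).
S11: not dominated.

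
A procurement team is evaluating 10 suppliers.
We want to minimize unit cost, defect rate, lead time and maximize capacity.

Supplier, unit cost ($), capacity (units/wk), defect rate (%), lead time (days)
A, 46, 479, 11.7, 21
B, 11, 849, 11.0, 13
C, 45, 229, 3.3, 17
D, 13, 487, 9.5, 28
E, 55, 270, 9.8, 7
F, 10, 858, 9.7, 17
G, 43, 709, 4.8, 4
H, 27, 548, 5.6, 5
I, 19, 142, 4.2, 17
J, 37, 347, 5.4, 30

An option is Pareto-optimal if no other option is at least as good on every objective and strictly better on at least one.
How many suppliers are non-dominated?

A: dominated by B (unit cost 11≤46, capacity 849≥479, defect rate 11.0≤11.7, lead time 13≤21).
B: not dominated.
C: not dominated (best defect rate).
D: not dominated.
E: dominated by G (unit cost 43≤55, capacity 709≥270, defect rate 4.8≤9.8, lead time 4≤7).
F: not dominated (best unit cost).
G: not dominated (best lead time).
H: not dominated.
I: not dominated.
J: not dominated.
Pareto-optimal: B, C, D, F, G, H, I, J → 8.

8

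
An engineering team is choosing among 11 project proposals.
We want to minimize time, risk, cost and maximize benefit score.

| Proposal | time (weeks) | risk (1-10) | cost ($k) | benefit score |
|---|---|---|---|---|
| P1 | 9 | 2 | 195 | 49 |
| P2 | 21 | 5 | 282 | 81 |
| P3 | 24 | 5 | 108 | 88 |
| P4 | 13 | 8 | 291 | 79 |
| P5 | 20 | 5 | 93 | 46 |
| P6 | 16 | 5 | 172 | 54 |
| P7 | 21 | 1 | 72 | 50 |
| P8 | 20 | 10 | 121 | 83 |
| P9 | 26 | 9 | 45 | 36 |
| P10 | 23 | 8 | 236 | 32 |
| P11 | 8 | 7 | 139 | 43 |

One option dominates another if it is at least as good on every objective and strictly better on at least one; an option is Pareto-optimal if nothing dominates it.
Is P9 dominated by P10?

No

P10 vs P9: P10 is worse on cost (236 vs 45), so it does not dominate P9.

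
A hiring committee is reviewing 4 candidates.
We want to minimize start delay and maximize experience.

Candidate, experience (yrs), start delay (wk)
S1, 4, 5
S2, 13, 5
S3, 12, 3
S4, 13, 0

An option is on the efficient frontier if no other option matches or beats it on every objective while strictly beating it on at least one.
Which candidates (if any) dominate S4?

none

S1: worse on experience (4 vs 13).
S2: worse on start delay (5 vs 0).
S3: worse on experience (12 vs 13).
No option dominates S4.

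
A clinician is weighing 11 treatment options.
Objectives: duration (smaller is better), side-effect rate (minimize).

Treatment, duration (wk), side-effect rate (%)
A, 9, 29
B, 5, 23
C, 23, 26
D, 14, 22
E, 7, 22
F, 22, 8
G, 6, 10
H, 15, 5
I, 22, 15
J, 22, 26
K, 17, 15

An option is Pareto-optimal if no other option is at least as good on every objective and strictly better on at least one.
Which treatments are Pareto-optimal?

A: dominated by B (duration 5≤9, side-effect rate 23≤29).
B: not dominated (best duration).
C: dominated by B (duration 5≤23, side-effect rate 23≤26).
D: dominated by E (duration 7≤14, side-effect rate 22≤22).
E: dominated by G (duration 6≤7, side-effect rate 10≤22).
F: dominated by H (duration 15≤22, side-effect rate 5≤8).
G: not dominated.
H: not dominated (best side-effect rate).
I: dominated by F (duration 22≤22, side-effect rate 8≤15).
J: dominated by B (duration 5≤22, side-effect rate 23≤26).
K: dominated by G (duration 6≤17, side-effect rate 10≤15).

B, G, H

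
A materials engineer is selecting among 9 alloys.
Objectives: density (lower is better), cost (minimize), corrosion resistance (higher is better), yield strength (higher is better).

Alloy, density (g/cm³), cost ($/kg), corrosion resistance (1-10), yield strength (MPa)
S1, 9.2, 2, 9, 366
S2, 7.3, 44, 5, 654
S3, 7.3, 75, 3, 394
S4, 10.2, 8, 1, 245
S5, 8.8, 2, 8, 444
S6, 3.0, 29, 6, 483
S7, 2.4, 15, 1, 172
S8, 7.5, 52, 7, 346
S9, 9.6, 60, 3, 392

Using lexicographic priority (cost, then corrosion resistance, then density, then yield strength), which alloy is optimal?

S1

First minimize cost: best is 2, kept {S1, S5}.
Then maximize corrosion resistance: best is 9, kept {S1}.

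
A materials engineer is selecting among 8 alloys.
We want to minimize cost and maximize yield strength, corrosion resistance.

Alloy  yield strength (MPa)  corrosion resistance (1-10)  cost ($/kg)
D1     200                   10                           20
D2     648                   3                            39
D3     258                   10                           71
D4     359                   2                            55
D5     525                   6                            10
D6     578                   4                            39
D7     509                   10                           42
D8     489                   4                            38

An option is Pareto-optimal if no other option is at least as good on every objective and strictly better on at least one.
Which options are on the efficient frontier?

D1: not dominated.
D2: not dominated (best yield strength).
D3: dominated by D7 (yield strength 509≥258, corrosion resistance 10≥10, cost 42≤71).
D4: dominated by D2 (yield strength 648≥359, corrosion resistance 3≥2, cost 39≤55).
D5: not dominated (best cost).
D6: not dominated.
D7: not dominated.
D8: dominated by D5 (yield strength 525≥489, corrosion resistance 6≥4, cost 10≤38).

D1, D2, D5, D6, D7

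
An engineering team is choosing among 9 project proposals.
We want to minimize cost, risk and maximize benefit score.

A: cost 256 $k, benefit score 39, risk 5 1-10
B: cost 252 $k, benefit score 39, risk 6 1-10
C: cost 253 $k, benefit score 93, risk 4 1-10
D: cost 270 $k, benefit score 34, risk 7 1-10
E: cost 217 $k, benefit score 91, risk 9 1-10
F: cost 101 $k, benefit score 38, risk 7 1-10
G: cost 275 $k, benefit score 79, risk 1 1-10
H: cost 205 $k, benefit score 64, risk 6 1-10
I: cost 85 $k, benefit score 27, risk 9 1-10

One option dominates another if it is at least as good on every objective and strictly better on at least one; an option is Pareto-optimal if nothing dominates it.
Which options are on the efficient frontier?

A: dominated by C (cost 253≤256, benefit score 93≥39, risk 4≤5).
B: dominated by H (cost 205≤252, benefit score 64≥39, risk 6≤6).
C: not dominated (best benefit score).
D: dominated by A (cost 256≤270, benefit score 39≥34, risk 5≤7).
E: not dominated.
F: not dominated.
G: not dominated (best risk).
H: not dominated.
I: not dominated (best cost).

C, E, F, G, H, I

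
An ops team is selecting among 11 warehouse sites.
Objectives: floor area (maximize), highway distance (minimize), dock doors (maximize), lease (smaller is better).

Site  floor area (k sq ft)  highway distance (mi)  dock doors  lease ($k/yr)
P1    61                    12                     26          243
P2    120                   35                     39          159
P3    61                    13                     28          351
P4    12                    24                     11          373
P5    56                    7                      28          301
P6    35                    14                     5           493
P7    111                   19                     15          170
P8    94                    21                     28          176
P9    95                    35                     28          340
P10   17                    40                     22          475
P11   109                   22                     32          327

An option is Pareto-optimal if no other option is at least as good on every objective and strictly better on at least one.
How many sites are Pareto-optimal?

7

P1: not dominated.
P2: not dominated (best floor area).
P3: not dominated.
P4: dominated by P1 (floor area 61≥12, highway distance 12≤24, dock doors 26≥11, lease 243≤373).
P5: not dominated (best highway distance).
P6: dominated by P1 (floor area 61≥35, highway distance 12≤14, dock doors 26≥5, lease 243≤493).
P7: not dominated.
P8: not dominated.
P9: dominated by P2 (floor area 120≥95, highway distance 35≤35, dock doors 39≥28, lease 159≤340).
P10: dominated by P1 (floor area 61≥17, highway distance 12≤40, dock doors 26≥22, lease 243≤475).
P11: not dominated.
Pareto-optimal: P1, P2, P3, P5, P7, P8, P11 → 7.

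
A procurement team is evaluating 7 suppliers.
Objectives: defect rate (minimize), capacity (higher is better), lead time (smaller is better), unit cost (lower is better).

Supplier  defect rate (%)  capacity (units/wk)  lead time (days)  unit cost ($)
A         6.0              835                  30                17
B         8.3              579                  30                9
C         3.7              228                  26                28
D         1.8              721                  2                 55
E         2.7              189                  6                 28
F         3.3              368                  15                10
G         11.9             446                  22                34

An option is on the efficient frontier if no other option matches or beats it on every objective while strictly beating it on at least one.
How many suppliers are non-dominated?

6

A: not dominated (best capacity).
B: not dominated (best unit cost).
C: dominated by F (defect rate 3.3≤3.7, capacity 368≥228, lead time 15≤26, unit cost 10≤28).
D: not dominated (best defect rate).
E: not dominated.
F: not dominated.
G: not dominated.
Pareto-optimal: A, B, D, E, F, G → 6.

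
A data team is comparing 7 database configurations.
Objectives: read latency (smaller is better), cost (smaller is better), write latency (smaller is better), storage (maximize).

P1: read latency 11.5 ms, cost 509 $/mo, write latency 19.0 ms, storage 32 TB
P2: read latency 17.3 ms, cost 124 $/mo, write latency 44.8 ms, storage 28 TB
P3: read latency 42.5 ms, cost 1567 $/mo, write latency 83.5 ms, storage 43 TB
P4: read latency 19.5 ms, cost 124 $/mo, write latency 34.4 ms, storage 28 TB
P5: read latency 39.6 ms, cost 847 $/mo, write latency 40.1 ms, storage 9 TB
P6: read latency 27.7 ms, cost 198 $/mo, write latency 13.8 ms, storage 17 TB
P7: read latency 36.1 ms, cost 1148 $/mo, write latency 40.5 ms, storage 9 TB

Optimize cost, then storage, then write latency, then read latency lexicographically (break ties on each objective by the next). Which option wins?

First minimize cost: best is 124, kept {P2, P4}.
Then maximize storage: best is 28, kept {P2, P4}.
Then minimize write latency: best is 34.4, kept {P4}.

P4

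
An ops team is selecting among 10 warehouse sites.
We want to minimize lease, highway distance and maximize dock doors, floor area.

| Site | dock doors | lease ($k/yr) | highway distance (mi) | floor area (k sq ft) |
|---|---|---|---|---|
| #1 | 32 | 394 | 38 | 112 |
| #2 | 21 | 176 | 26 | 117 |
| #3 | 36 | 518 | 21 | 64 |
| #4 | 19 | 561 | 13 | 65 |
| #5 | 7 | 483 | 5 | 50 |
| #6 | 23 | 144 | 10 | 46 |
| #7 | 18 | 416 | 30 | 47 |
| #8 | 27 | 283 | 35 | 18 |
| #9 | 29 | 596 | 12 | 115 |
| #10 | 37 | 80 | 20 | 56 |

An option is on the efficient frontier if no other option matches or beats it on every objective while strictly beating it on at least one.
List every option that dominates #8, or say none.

#10

#10: dock doors 37≥27, lease 80≤283, highway distance 20≤35, floor area 56≥18 — dominates #8.
Others (#1, #2, #3, #4, #5, #6, #7, #9) are each worse than #8 on at least one objective.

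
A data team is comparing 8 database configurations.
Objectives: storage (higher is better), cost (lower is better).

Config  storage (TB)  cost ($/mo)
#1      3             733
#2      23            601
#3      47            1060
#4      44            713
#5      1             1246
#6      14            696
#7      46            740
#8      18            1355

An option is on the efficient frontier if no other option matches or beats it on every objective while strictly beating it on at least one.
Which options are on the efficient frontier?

#1: dominated by #2 (storage 23≥3, cost 601≤733).
#2: not dominated (best cost).
#3: not dominated (best storage).
#4: not dominated.
#5: dominated by #1 (storage 3≥1, cost 733≤1246).
#6: dominated by #2 (storage 23≥14, cost 601≤696).
#7: not dominated.
#8: dominated by #2 (storage 23≥18, cost 601≤1355).

#2, #3, #4, #7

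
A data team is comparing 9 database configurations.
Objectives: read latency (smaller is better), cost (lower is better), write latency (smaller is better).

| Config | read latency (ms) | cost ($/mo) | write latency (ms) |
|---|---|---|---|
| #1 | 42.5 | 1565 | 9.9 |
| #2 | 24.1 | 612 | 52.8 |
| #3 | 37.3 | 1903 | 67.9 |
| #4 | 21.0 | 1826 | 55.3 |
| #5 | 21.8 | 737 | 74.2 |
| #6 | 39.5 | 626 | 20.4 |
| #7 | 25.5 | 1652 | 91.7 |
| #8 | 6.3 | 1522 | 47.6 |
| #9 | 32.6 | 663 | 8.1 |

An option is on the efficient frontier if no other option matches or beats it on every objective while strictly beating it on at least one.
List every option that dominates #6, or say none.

#1: worse on read latency (42.5 vs 39.5).
#2: worse on write latency (52.8 vs 20.4).
#3: worse on cost (1903 vs 626).
#4: worse on cost (1826 vs 626).
#5: worse on cost (737 vs 626).
#7: worse on cost (1652 vs 626).
#8: worse on cost (1522 vs 626).
#9: worse on cost (663 vs 626).
No option dominates #6.

none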